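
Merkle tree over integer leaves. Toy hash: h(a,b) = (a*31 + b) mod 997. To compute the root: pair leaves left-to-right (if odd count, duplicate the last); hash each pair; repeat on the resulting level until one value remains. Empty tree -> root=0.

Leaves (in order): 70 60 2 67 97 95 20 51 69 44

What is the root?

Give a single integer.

Answer: 147

Derivation:
L0: [70, 60, 2, 67, 97, 95, 20, 51, 69, 44]
L1: h(70,60)=(70*31+60)%997=236 h(2,67)=(2*31+67)%997=129 h(97,95)=(97*31+95)%997=111 h(20,51)=(20*31+51)%997=671 h(69,44)=(69*31+44)%997=189 -> [236, 129, 111, 671, 189]
L2: h(236,129)=(236*31+129)%997=466 h(111,671)=(111*31+671)%997=124 h(189,189)=(189*31+189)%997=66 -> [466, 124, 66]
L3: h(466,124)=(466*31+124)%997=612 h(66,66)=(66*31+66)%997=118 -> [612, 118]
L4: h(612,118)=(612*31+118)%997=147 -> [147]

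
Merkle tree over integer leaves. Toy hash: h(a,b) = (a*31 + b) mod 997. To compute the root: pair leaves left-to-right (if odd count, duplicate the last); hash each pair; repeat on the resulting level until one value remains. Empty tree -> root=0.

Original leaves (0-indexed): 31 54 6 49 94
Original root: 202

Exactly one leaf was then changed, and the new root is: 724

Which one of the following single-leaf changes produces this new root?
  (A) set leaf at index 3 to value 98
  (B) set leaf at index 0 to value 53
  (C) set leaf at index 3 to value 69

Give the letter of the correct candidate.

Answer: A

Derivation:
Original leaves: [31, 54, 6, 49, 94]
Target new root: 724
Try each candidate change and compute the resulting root:
Candidate A: set leaf[3] = 98 -> leaves = [31, 54, 6, 98, 94]
  L0: [31, 54, 6, 98, 94]
  L1: h(31,54)=(31*31+54)%997=18 h(6,98)=(6*31+98)%997=284 h(94,94)=(94*31+94)%997=17 -> [18, 284, 17]
  L2: h(18,284)=(18*31+284)%997=842 h(17,17)=(17*31+17)%997=544 -> [842, 544]
  L3: h(842,544)=(842*31+544)%997=724 -> [724]
  root = 724 == target 724  ** MATCH **
Candidate B: set leaf[0] = 53 -> leaves = [53, 54, 6, 49, 94]
  L0: [53, 54, 6, 49, 94]
  L1: h(53,54)=(53*31+54)%997=700 h(6,49)=(6*31+49)%997=235 h(94,94)=(94*31+94)%997=17 -> [700, 235, 17]
  L2: h(700,235)=(700*31+235)%997=1 h(17,17)=(17*31+17)%997=544 -> [1, 544]
  L3: h(1,544)=(1*31+544)%997=575 -> [575]
  root = 575 != target 724
Candidate C: set leaf[3] = 69 -> leaves = [31, 54, 6, 69, 94]
  L0: [31, 54, 6, 69, 94]
  L1: h(31,54)=(31*31+54)%997=18 h(6,69)=(6*31+69)%997=255 h(94,94)=(94*31+94)%997=17 -> [18, 255, 17]
  L2: h(18,255)=(18*31+255)%997=813 h(17,17)=(17*31+17)%997=544 -> [813, 544]
  L3: h(813,544)=(813*31+544)%997=822 -> [822]
  root = 822 != target 724
Candidate A produces the target root.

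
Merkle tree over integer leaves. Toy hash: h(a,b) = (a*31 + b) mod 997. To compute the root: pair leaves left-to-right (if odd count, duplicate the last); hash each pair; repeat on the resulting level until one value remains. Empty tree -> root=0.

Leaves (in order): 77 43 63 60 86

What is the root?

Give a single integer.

L0: [77, 43, 63, 60, 86]
L1: h(77,43)=(77*31+43)%997=436 h(63,60)=(63*31+60)%997=19 h(86,86)=(86*31+86)%997=758 -> [436, 19, 758]
L2: h(436,19)=(436*31+19)%997=574 h(758,758)=(758*31+758)%997=328 -> [574, 328]
L3: h(574,328)=(574*31+328)%997=176 -> [176]

Answer: 176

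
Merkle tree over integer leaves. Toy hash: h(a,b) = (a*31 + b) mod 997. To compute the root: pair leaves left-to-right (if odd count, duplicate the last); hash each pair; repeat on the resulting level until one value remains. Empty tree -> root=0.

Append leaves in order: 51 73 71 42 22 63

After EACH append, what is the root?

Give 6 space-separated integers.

After append 51 (leaves=[51]):
  L0: [51]
  root=51
After append 73 (leaves=[51, 73]):
  L0: [51, 73]
  L1: h(51,73)=(51*31+73)%997=657 -> [657]
  root=657
After append 71 (leaves=[51, 73, 71]):
  L0: [51, 73, 71]
  L1: h(51,73)=(51*31+73)%997=657 h(71,71)=(71*31+71)%997=278 -> [657, 278]
  L2: h(657,278)=(657*31+278)%997=705 -> [705]
  root=705
After append 42 (leaves=[51, 73, 71, 42]):
  L0: [51, 73, 71, 42]
  L1: h(51,73)=(51*31+73)%997=657 h(71,42)=(71*31+42)%997=249 -> [657, 249]
  L2: h(657,249)=(657*31+249)%997=676 -> [676]
  root=676
After append 22 (leaves=[51, 73, 71, 42, 22]):
  L0: [51, 73, 71, 42, 22]
  L1: h(51,73)=(51*31+73)%997=657 h(71,42)=(71*31+42)%997=249 h(22,22)=(22*31+22)%997=704 -> [657, 249, 704]
  L2: h(657,249)=(657*31+249)%997=676 h(704,704)=(704*31+704)%997=594 -> [676, 594]
  L3: h(676,594)=(676*31+594)%997=613 -> [613]
  root=613
After append 63 (leaves=[51, 73, 71, 42, 22, 63]):
  L0: [51, 73, 71, 42, 22, 63]
  L1: h(51,73)=(51*31+73)%997=657 h(71,42)=(71*31+42)%997=249 h(22,63)=(22*31+63)%997=745 -> [657, 249, 745]
  L2: h(657,249)=(657*31+249)%997=676 h(745,745)=(745*31+745)%997=909 -> [676, 909]
  L3: h(676,909)=(676*31+909)%997=928 -> [928]
  root=928

Answer: 51 657 705 676 613 928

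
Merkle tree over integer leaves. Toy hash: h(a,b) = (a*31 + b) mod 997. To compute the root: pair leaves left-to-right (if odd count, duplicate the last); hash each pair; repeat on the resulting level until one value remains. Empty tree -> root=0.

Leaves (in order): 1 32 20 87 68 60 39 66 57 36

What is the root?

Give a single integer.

L0: [1, 32, 20, 87, 68, 60, 39, 66, 57, 36]
L1: h(1,32)=(1*31+32)%997=63 h(20,87)=(20*31+87)%997=707 h(68,60)=(68*31+60)%997=174 h(39,66)=(39*31+66)%997=278 h(57,36)=(57*31+36)%997=806 -> [63, 707, 174, 278, 806]
L2: h(63,707)=(63*31+707)%997=666 h(174,278)=(174*31+278)%997=687 h(806,806)=(806*31+806)%997=867 -> [666, 687, 867]
L3: h(666,687)=(666*31+687)%997=396 h(867,867)=(867*31+867)%997=825 -> [396, 825]
L4: h(396,825)=(396*31+825)%997=140 -> [140]

Answer: 140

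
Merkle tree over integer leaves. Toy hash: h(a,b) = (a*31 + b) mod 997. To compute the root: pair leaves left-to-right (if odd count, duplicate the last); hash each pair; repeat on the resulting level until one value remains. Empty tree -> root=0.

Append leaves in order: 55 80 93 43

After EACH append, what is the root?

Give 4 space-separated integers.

Answer: 55 788 485 435

Derivation:
After append 55 (leaves=[55]):
  L0: [55]
  root=55
After append 80 (leaves=[55, 80]):
  L0: [55, 80]
  L1: h(55,80)=(55*31+80)%997=788 -> [788]
  root=788
After append 93 (leaves=[55, 80, 93]):
  L0: [55, 80, 93]
  L1: h(55,80)=(55*31+80)%997=788 h(93,93)=(93*31+93)%997=982 -> [788, 982]
  L2: h(788,982)=(788*31+982)%997=485 -> [485]
  root=485
After append 43 (leaves=[55, 80, 93, 43]):
  L0: [55, 80, 93, 43]
  L1: h(55,80)=(55*31+80)%997=788 h(93,43)=(93*31+43)%997=932 -> [788, 932]
  L2: h(788,932)=(788*31+932)%997=435 -> [435]
  root=435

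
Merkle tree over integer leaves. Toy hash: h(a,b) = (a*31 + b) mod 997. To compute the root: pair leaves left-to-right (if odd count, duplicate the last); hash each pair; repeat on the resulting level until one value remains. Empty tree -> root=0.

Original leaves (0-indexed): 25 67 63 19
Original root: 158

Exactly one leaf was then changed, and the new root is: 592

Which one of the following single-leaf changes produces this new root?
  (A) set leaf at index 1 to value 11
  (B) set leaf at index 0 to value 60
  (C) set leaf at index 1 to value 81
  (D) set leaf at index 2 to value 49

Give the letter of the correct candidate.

Original leaves: [25, 67, 63, 19]
Target new root: 592
Try each candidate change and compute the resulting root:
Candidate A: set leaf[1] = 11 -> leaves = [25, 11, 63, 19]
  L0: [25, 11, 63, 19]
  L1: h(25,11)=(25*31+11)%997=786 h(63,19)=(63*31+19)%997=975 -> [786, 975]
  L2: h(786,975)=(786*31+975)%997=416 -> [416]
  root = 416 != target 592
Candidate B: set leaf[0] = 60 -> leaves = [60, 67, 63, 19]
  L0: [60, 67, 63, 19]
  L1: h(60,67)=(60*31+67)%997=930 h(63,19)=(63*31+19)%997=975 -> [930, 975]
  L2: h(930,975)=(930*31+975)%997=892 -> [892]
  root = 892 != target 592
Candidate C: set leaf[1] = 81 -> leaves = [25, 81, 63, 19]
  L0: [25, 81, 63, 19]
  L1: h(25,81)=(25*31+81)%997=856 h(63,19)=(63*31+19)%997=975 -> [856, 975]
  L2: h(856,975)=(856*31+975)%997=592 -> [592]
  root = 592 == target 592  ** MATCH **
Candidate D: set leaf[2] = 49 -> leaves = [25, 67, 49, 19]
  L0: [25, 67, 49, 19]
  L1: h(25,67)=(25*31+67)%997=842 h(49,19)=(49*31+19)%997=541 -> [842, 541]
  L2: h(842,541)=(842*31+541)%997=721 -> [721]
  root = 721 != target 592
Candidate C produces the target root.

Answer: C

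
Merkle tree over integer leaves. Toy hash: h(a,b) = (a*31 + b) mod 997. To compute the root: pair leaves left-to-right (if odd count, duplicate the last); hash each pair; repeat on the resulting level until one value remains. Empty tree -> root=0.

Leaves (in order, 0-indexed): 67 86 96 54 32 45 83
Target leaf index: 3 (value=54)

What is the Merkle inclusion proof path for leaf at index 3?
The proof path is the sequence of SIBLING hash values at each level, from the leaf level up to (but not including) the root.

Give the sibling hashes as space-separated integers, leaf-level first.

Answer: 96 169 905

Derivation:
L0 (leaves): [67, 86, 96, 54, 32, 45, 83], target index=3
L1: h(67,86)=(67*31+86)%997=169 [pair 0] h(96,54)=(96*31+54)%997=39 [pair 1] h(32,45)=(32*31+45)%997=40 [pair 2] h(83,83)=(83*31+83)%997=662 [pair 3] -> [169, 39, 40, 662]
  Sibling for proof at L0: 96
L2: h(169,39)=(169*31+39)%997=293 [pair 0] h(40,662)=(40*31+662)%997=905 [pair 1] -> [293, 905]
  Sibling for proof at L1: 169
L3: h(293,905)=(293*31+905)%997=18 [pair 0] -> [18]
  Sibling for proof at L2: 905
Root: 18
Proof path (sibling hashes from leaf to root): [96, 169, 905]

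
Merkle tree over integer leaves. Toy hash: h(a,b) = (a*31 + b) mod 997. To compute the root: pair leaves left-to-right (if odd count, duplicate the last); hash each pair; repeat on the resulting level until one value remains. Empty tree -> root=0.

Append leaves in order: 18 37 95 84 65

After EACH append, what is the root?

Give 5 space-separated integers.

Answer: 18 595 548 537 456

Derivation:
After append 18 (leaves=[18]):
  L0: [18]
  root=18
After append 37 (leaves=[18, 37]):
  L0: [18, 37]
  L1: h(18,37)=(18*31+37)%997=595 -> [595]
  root=595
After append 95 (leaves=[18, 37, 95]):
  L0: [18, 37, 95]
  L1: h(18,37)=(18*31+37)%997=595 h(95,95)=(95*31+95)%997=49 -> [595, 49]
  L2: h(595,49)=(595*31+49)%997=548 -> [548]
  root=548
After append 84 (leaves=[18, 37, 95, 84]):
  L0: [18, 37, 95, 84]
  L1: h(18,37)=(18*31+37)%997=595 h(95,84)=(95*31+84)%997=38 -> [595, 38]
  L2: h(595,38)=(595*31+38)%997=537 -> [537]
  root=537
After append 65 (leaves=[18, 37, 95, 84, 65]):
  L0: [18, 37, 95, 84, 65]
  L1: h(18,37)=(18*31+37)%997=595 h(95,84)=(95*31+84)%997=38 h(65,65)=(65*31+65)%997=86 -> [595, 38, 86]
  L2: h(595,38)=(595*31+38)%997=537 h(86,86)=(86*31+86)%997=758 -> [537, 758]
  L3: h(537,758)=(537*31+758)%997=456 -> [456]
  root=456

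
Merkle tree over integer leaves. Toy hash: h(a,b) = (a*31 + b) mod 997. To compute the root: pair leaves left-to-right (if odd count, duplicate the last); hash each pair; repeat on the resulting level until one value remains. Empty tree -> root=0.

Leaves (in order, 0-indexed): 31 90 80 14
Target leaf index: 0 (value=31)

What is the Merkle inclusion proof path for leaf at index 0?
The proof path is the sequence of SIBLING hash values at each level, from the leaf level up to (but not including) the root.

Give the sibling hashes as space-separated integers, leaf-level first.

L0 (leaves): [31, 90, 80, 14], target index=0
L1: h(31,90)=(31*31+90)%997=54 [pair 0] h(80,14)=(80*31+14)%997=500 [pair 1] -> [54, 500]
  Sibling for proof at L0: 90
L2: h(54,500)=(54*31+500)%997=180 [pair 0] -> [180]
  Sibling for proof at L1: 500
Root: 180
Proof path (sibling hashes from leaf to root): [90, 500]

Answer: 90 500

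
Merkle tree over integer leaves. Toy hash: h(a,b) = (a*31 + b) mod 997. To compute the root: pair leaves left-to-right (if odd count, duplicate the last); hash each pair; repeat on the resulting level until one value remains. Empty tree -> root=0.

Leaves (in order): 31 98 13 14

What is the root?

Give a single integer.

Answer: 345

Derivation:
L0: [31, 98, 13, 14]
L1: h(31,98)=(31*31+98)%997=62 h(13,14)=(13*31+14)%997=417 -> [62, 417]
L2: h(62,417)=(62*31+417)%997=345 -> [345]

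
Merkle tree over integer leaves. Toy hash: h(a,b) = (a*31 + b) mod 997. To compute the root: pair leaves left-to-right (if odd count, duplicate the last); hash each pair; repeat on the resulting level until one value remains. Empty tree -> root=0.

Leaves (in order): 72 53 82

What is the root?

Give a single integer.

Answer: 678

Derivation:
L0: [72, 53, 82]
L1: h(72,53)=(72*31+53)%997=291 h(82,82)=(82*31+82)%997=630 -> [291, 630]
L2: h(291,630)=(291*31+630)%997=678 -> [678]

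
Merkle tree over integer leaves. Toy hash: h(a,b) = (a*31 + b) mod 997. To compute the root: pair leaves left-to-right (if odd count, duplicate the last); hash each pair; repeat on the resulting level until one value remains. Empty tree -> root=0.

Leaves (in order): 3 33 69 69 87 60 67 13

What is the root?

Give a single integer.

Answer: 922

Derivation:
L0: [3, 33, 69, 69, 87, 60, 67, 13]
L1: h(3,33)=(3*31+33)%997=126 h(69,69)=(69*31+69)%997=214 h(87,60)=(87*31+60)%997=763 h(67,13)=(67*31+13)%997=96 -> [126, 214, 763, 96]
L2: h(126,214)=(126*31+214)%997=132 h(763,96)=(763*31+96)%997=818 -> [132, 818]
L3: h(132,818)=(132*31+818)%997=922 -> [922]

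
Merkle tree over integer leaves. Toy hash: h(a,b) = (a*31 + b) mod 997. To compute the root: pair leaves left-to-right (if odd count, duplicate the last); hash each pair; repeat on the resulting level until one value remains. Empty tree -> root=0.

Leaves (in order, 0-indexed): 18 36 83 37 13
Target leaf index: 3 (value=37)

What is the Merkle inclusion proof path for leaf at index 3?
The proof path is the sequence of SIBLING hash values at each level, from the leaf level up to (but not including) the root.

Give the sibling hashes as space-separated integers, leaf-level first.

L0 (leaves): [18, 36, 83, 37, 13], target index=3
L1: h(18,36)=(18*31+36)%997=594 [pair 0] h(83,37)=(83*31+37)%997=616 [pair 1] h(13,13)=(13*31+13)%997=416 [pair 2] -> [594, 616, 416]
  Sibling for proof at L0: 83
L2: h(594,616)=(594*31+616)%997=87 [pair 0] h(416,416)=(416*31+416)%997=351 [pair 1] -> [87, 351]
  Sibling for proof at L1: 594
L3: h(87,351)=(87*31+351)%997=57 [pair 0] -> [57]
  Sibling for proof at L2: 351
Root: 57
Proof path (sibling hashes from leaf to root): [83, 594, 351]

Answer: 83 594 351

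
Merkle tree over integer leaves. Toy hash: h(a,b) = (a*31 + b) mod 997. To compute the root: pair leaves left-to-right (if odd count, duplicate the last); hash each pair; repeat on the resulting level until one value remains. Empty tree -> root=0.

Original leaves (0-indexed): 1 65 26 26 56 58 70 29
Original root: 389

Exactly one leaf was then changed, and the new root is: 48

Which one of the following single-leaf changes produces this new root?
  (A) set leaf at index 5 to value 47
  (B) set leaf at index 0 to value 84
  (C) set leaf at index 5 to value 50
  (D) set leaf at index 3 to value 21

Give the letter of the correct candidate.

Original leaves: [1, 65, 26, 26, 56, 58, 70, 29]
Target new root: 48
Try each candidate change and compute the resulting root:
Candidate A: set leaf[5] = 47 -> leaves = [1, 65, 26, 26, 56, 47, 70, 29]
  L0: [1, 65, 26, 26, 56, 47, 70, 29]
  L1: h(1,65)=(1*31+65)%997=96 h(26,26)=(26*31+26)%997=832 h(56,47)=(56*31+47)%997=786 h(70,29)=(70*31+29)%997=205 -> [96, 832, 786, 205]
  L2: h(96,832)=(96*31+832)%997=817 h(786,205)=(786*31+205)%997=643 -> [817, 643]
  L3: h(817,643)=(817*31+643)%997=48 -> [48]
  root = 48 == target 48  ** MATCH **
Candidate B: set leaf[0] = 84 -> leaves = [84, 65, 26, 26, 56, 58, 70, 29]
  L0: [84, 65, 26, 26, 56, 58, 70, 29]
  L1: h(84,65)=(84*31+65)%997=675 h(26,26)=(26*31+26)%997=832 h(56,58)=(56*31+58)%997=797 h(70,29)=(70*31+29)%997=205 -> [675, 832, 797, 205]
  L2: h(675,832)=(675*31+832)%997=820 h(797,205)=(797*31+205)%997=984 -> [820, 984]
  L3: h(820,984)=(820*31+984)%997=482 -> [482]
  root = 482 != target 48
Candidate C: set leaf[5] = 50 -> leaves = [1, 65, 26, 26, 56, 50, 70, 29]
  L0: [1, 65, 26, 26, 56, 50, 70, 29]
  L1: h(1,65)=(1*31+65)%997=96 h(26,26)=(26*31+26)%997=832 h(56,50)=(56*31+50)%997=789 h(70,29)=(70*31+29)%997=205 -> [96, 832, 789, 205]
  L2: h(96,832)=(96*31+832)%997=817 h(789,205)=(789*31+205)%997=736 -> [817, 736]
  L3: h(817,736)=(817*31+736)%997=141 -> [141]
  root = 141 != target 48
Candidate D: set leaf[3] = 21 -> leaves = [1, 65, 26, 21, 56, 58, 70, 29]
  L0: [1, 65, 26, 21, 56, 58, 70, 29]
  L1: h(1,65)=(1*31+65)%997=96 h(26,21)=(26*31+21)%997=827 h(56,58)=(56*31+58)%997=797 h(70,29)=(70*31+29)%997=205 -> [96, 827, 797, 205]
  L2: h(96,827)=(96*31+827)%997=812 h(797,205)=(797*31+205)%997=984 -> [812, 984]
  L3: h(812,984)=(812*31+984)%997=234 -> [234]
  root = 234 != target 48
Candidate A produces the target root.

Answer: A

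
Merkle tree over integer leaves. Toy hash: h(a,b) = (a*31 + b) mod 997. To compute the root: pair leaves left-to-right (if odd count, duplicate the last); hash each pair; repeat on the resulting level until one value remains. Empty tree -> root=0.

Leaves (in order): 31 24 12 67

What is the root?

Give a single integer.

L0: [31, 24, 12, 67]
L1: h(31,24)=(31*31+24)%997=985 h(12,67)=(12*31+67)%997=439 -> [985, 439]
L2: h(985,439)=(985*31+439)%997=67 -> [67]

Answer: 67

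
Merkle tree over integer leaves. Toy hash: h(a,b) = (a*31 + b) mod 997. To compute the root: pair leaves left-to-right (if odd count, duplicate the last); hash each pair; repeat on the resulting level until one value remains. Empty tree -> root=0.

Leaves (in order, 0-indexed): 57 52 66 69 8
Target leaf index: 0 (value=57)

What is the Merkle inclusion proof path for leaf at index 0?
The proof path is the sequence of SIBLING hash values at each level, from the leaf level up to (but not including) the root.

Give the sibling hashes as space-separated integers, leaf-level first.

L0 (leaves): [57, 52, 66, 69, 8], target index=0
L1: h(57,52)=(57*31+52)%997=822 [pair 0] h(66,69)=(66*31+69)%997=121 [pair 1] h(8,8)=(8*31+8)%997=256 [pair 2] -> [822, 121, 256]
  Sibling for proof at L0: 52
L2: h(822,121)=(822*31+121)%997=678 [pair 0] h(256,256)=(256*31+256)%997=216 [pair 1] -> [678, 216]
  Sibling for proof at L1: 121
L3: h(678,216)=(678*31+216)%997=297 [pair 0] -> [297]
  Sibling for proof at L2: 216
Root: 297
Proof path (sibling hashes from leaf to root): [52, 121, 216]

Answer: 52 121 216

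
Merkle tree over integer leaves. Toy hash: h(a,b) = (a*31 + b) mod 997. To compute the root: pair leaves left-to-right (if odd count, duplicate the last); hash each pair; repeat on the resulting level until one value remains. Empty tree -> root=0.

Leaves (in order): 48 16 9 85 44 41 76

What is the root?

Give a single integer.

L0: [48, 16, 9, 85, 44, 41, 76]
L1: h(48,16)=(48*31+16)%997=507 h(9,85)=(9*31+85)%997=364 h(44,41)=(44*31+41)%997=408 h(76,76)=(76*31+76)%997=438 -> [507, 364, 408, 438]
L2: h(507,364)=(507*31+364)%997=129 h(408,438)=(408*31+438)%997=125 -> [129, 125]
L3: h(129,125)=(129*31+125)%997=136 -> [136]

Answer: 136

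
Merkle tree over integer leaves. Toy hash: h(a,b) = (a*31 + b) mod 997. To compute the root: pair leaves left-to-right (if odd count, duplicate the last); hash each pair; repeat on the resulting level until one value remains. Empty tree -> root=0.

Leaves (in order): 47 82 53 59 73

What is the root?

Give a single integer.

Answer: 326

Derivation:
L0: [47, 82, 53, 59, 73]
L1: h(47,82)=(47*31+82)%997=542 h(53,59)=(53*31+59)%997=705 h(73,73)=(73*31+73)%997=342 -> [542, 705, 342]
L2: h(542,705)=(542*31+705)%997=558 h(342,342)=(342*31+342)%997=974 -> [558, 974]
L3: h(558,974)=(558*31+974)%997=326 -> [326]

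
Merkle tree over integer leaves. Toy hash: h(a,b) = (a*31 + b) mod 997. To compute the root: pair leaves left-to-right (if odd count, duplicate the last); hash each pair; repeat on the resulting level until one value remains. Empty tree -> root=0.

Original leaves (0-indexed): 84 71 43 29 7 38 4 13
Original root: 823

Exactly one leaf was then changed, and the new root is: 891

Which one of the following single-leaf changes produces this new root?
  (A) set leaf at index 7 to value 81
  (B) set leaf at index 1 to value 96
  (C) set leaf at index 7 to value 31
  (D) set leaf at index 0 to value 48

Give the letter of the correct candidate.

Original leaves: [84, 71, 43, 29, 7, 38, 4, 13]
Target new root: 891
Try each candidate change and compute the resulting root:
Candidate A: set leaf[7] = 81 -> leaves = [84, 71, 43, 29, 7, 38, 4, 81]
  L0: [84, 71, 43, 29, 7, 38, 4, 81]
  L1: h(84,71)=(84*31+71)%997=681 h(43,29)=(43*31+29)%997=365 h(7,38)=(7*31+38)%997=255 h(4,81)=(4*31+81)%997=205 -> [681, 365, 255, 205]
  L2: h(681,365)=(681*31+365)%997=539 h(255,205)=(255*31+205)%997=134 -> [539, 134]
  L3: h(539,134)=(539*31+134)%997=891 -> [891]
  root = 891 == target 891  ** MATCH **
Candidate B: set leaf[1] = 96 -> leaves = [84, 96, 43, 29, 7, 38, 4, 13]
  L0: [84, 96, 43, 29, 7, 38, 4, 13]
  L1: h(84,96)=(84*31+96)%997=706 h(43,29)=(43*31+29)%997=365 h(7,38)=(7*31+38)%997=255 h(4,13)=(4*31+13)%997=137 -> [706, 365, 255, 137]
  L2: h(706,365)=(706*31+365)%997=317 h(255,137)=(255*31+137)%997=66 -> [317, 66]
  L3: h(317,66)=(317*31+66)%997=920 -> [920]
  root = 920 != target 891
Candidate C: set leaf[7] = 31 -> leaves = [84, 71, 43, 29, 7, 38, 4, 31]
  L0: [84, 71, 43, 29, 7, 38, 4, 31]
  L1: h(84,71)=(84*31+71)%997=681 h(43,29)=(43*31+29)%997=365 h(7,38)=(7*31+38)%997=255 h(4,31)=(4*31+31)%997=155 -> [681, 365, 255, 155]
  L2: h(681,365)=(681*31+365)%997=539 h(255,155)=(255*31+155)%997=84 -> [539, 84]
  L3: h(539,84)=(539*31+84)%997=841 -> [841]
  root = 841 != target 891
Candidate D: set leaf[0] = 48 -> leaves = [48, 71, 43, 29, 7, 38, 4, 13]
  L0: [48, 71, 43, 29, 7, 38, 4, 13]
  L1: h(48,71)=(48*31+71)%997=562 h(43,29)=(43*31+29)%997=365 h(7,38)=(7*31+38)%997=255 h(4,13)=(4*31+13)%997=137 -> [562, 365, 255, 137]
  L2: h(562,365)=(562*31+365)%997=838 h(255,137)=(255*31+137)%997=66 -> [838, 66]
  L3: h(838,66)=(838*31+66)%997=122 -> [122]
  root = 122 != target 891
Candidate A produces the target root.

Answer: A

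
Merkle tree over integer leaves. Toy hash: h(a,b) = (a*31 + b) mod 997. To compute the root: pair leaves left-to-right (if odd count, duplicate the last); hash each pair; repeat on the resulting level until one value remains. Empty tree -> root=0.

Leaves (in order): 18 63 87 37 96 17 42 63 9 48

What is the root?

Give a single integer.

Answer: 383

Derivation:
L0: [18, 63, 87, 37, 96, 17, 42, 63, 9, 48]
L1: h(18,63)=(18*31+63)%997=621 h(87,37)=(87*31+37)%997=740 h(96,17)=(96*31+17)%997=2 h(42,63)=(42*31+63)%997=368 h(9,48)=(9*31+48)%997=327 -> [621, 740, 2, 368, 327]
L2: h(621,740)=(621*31+740)%997=51 h(2,368)=(2*31+368)%997=430 h(327,327)=(327*31+327)%997=494 -> [51, 430, 494]
L3: h(51,430)=(51*31+430)%997=17 h(494,494)=(494*31+494)%997=853 -> [17, 853]
L4: h(17,853)=(17*31+853)%997=383 -> [383]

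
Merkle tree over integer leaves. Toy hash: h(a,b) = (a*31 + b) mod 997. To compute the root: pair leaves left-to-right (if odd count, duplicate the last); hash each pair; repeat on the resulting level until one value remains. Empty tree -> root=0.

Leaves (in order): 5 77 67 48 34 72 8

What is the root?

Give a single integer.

L0: [5, 77, 67, 48, 34, 72, 8]
L1: h(5,77)=(5*31+77)%997=232 h(67,48)=(67*31+48)%997=131 h(34,72)=(34*31+72)%997=129 h(8,8)=(8*31+8)%997=256 -> [232, 131, 129, 256]
L2: h(232,131)=(232*31+131)%997=344 h(129,256)=(129*31+256)%997=267 -> [344, 267]
L3: h(344,267)=(344*31+267)%997=961 -> [961]

Answer: 961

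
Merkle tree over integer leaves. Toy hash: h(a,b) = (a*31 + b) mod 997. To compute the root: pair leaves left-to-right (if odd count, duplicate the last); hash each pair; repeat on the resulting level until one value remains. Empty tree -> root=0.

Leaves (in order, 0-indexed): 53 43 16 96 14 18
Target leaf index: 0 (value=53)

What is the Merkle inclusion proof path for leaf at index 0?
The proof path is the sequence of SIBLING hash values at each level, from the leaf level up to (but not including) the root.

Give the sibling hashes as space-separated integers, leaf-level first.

L0 (leaves): [53, 43, 16, 96, 14, 18], target index=0
L1: h(53,43)=(53*31+43)%997=689 [pair 0] h(16,96)=(16*31+96)%997=592 [pair 1] h(14,18)=(14*31+18)%997=452 [pair 2] -> [689, 592, 452]
  Sibling for proof at L0: 43
L2: h(689,592)=(689*31+592)%997=17 [pair 0] h(452,452)=(452*31+452)%997=506 [pair 1] -> [17, 506]
  Sibling for proof at L1: 592
L3: h(17,506)=(17*31+506)%997=36 [pair 0] -> [36]
  Sibling for proof at L2: 506
Root: 36
Proof path (sibling hashes from leaf to root): [43, 592, 506]

Answer: 43 592 506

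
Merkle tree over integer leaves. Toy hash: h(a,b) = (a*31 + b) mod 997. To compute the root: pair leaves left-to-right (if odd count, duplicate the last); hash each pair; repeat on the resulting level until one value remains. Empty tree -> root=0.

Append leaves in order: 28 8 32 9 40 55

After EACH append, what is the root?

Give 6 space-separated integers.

Answer: 28 876 264 241 575 58

Derivation:
After append 28 (leaves=[28]):
  L0: [28]
  root=28
After append 8 (leaves=[28, 8]):
  L0: [28, 8]
  L1: h(28,8)=(28*31+8)%997=876 -> [876]
  root=876
After append 32 (leaves=[28, 8, 32]):
  L0: [28, 8, 32]
  L1: h(28,8)=(28*31+8)%997=876 h(32,32)=(32*31+32)%997=27 -> [876, 27]
  L2: h(876,27)=(876*31+27)%997=264 -> [264]
  root=264
After append 9 (leaves=[28, 8, 32, 9]):
  L0: [28, 8, 32, 9]
  L1: h(28,8)=(28*31+8)%997=876 h(32,9)=(32*31+9)%997=4 -> [876, 4]
  L2: h(876,4)=(876*31+4)%997=241 -> [241]
  root=241
After append 40 (leaves=[28, 8, 32, 9, 40]):
  L0: [28, 8, 32, 9, 40]
  L1: h(28,8)=(28*31+8)%997=876 h(32,9)=(32*31+9)%997=4 h(40,40)=(40*31+40)%997=283 -> [876, 4, 283]
  L2: h(876,4)=(876*31+4)%997=241 h(283,283)=(283*31+283)%997=83 -> [241, 83]
  L3: h(241,83)=(241*31+83)%997=575 -> [575]
  root=575
After append 55 (leaves=[28, 8, 32, 9, 40, 55]):
  L0: [28, 8, 32, 9, 40, 55]
  L1: h(28,8)=(28*31+8)%997=876 h(32,9)=(32*31+9)%997=4 h(40,55)=(40*31+55)%997=298 -> [876, 4, 298]
  L2: h(876,4)=(876*31+4)%997=241 h(298,298)=(298*31+298)%997=563 -> [241, 563]
  L3: h(241,563)=(241*31+563)%997=58 -> [58]
  root=58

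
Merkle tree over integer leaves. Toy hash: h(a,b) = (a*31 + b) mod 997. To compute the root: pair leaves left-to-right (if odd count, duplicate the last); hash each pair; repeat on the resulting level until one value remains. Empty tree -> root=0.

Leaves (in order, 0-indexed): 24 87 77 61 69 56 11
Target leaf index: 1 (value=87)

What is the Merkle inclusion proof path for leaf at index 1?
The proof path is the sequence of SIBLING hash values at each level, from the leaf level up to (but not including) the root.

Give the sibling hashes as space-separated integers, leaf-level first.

Answer: 24 454 601

Derivation:
L0 (leaves): [24, 87, 77, 61, 69, 56, 11], target index=1
L1: h(24,87)=(24*31+87)%997=831 [pair 0] h(77,61)=(77*31+61)%997=454 [pair 1] h(69,56)=(69*31+56)%997=201 [pair 2] h(11,11)=(11*31+11)%997=352 [pair 3] -> [831, 454, 201, 352]
  Sibling for proof at L0: 24
L2: h(831,454)=(831*31+454)%997=293 [pair 0] h(201,352)=(201*31+352)%997=601 [pair 1] -> [293, 601]
  Sibling for proof at L1: 454
L3: h(293,601)=(293*31+601)%997=711 [pair 0] -> [711]
  Sibling for proof at L2: 601
Root: 711
Proof path (sibling hashes from leaf to root): [24, 454, 601]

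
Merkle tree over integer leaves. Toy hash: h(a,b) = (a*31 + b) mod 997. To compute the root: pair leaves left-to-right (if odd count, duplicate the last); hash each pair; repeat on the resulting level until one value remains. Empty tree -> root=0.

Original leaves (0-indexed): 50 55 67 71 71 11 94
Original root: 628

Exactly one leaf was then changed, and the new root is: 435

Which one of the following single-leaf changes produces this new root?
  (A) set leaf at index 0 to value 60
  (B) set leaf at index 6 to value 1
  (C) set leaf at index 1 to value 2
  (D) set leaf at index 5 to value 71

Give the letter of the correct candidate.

Original leaves: [50, 55, 67, 71, 71, 11, 94]
Target new root: 435
Try each candidate change and compute the resulting root:
Candidate A: set leaf[0] = 60 -> leaves = [60, 55, 67, 71, 71, 11, 94]
  L0: [60, 55, 67, 71, 71, 11, 94]
  L1: h(60,55)=(60*31+55)%997=918 h(67,71)=(67*31+71)%997=154 h(71,11)=(71*31+11)%997=218 h(94,94)=(94*31+94)%997=17 -> [918, 154, 218, 17]
  L2: h(918,154)=(918*31+154)%997=696 h(218,17)=(218*31+17)%997=793 -> [696, 793]
  L3: h(696,793)=(696*31+793)%997=435 -> [435]
  root = 435 == target 435  ** MATCH **
Candidate B: set leaf[6] = 1 -> leaves = [50, 55, 67, 71, 71, 11, 1]
  L0: [50, 55, 67, 71, 71, 11, 1]
  L1: h(50,55)=(50*31+55)%997=608 h(67,71)=(67*31+71)%997=154 h(71,11)=(71*31+11)%997=218 h(1,1)=(1*31+1)%997=32 -> [608, 154, 218, 32]
  L2: h(608,154)=(608*31+154)%997=59 h(218,32)=(218*31+32)%997=808 -> [59, 808]
  L3: h(59,808)=(59*31+808)%997=643 -> [643]
  root = 643 != target 435
Candidate C: set leaf[1] = 2 -> leaves = [50, 2, 67, 71, 71, 11, 94]
  L0: [50, 2, 67, 71, 71, 11, 94]
  L1: h(50,2)=(50*31+2)%997=555 h(67,71)=(67*31+71)%997=154 h(71,11)=(71*31+11)%997=218 h(94,94)=(94*31+94)%997=17 -> [555, 154, 218, 17]
  L2: h(555,154)=(555*31+154)%997=410 h(218,17)=(218*31+17)%997=793 -> [410, 793]
  L3: h(410,793)=(410*31+793)%997=542 -> [542]
  root = 542 != target 435
Candidate D: set leaf[5] = 71 -> leaves = [50, 55, 67, 71, 71, 71, 94]
  L0: [50, 55, 67, 71, 71, 71, 94]
  L1: h(50,55)=(50*31+55)%997=608 h(67,71)=(67*31+71)%997=154 h(71,71)=(71*31+71)%997=278 h(94,94)=(94*31+94)%997=17 -> [608, 154, 278, 17]
  L2: h(608,154)=(608*31+154)%997=59 h(278,17)=(278*31+17)%997=659 -> [59, 659]
  L3: h(59,659)=(59*31+659)%997=494 -> [494]
  root = 494 != target 435
Candidate A produces the target root.

Answer: A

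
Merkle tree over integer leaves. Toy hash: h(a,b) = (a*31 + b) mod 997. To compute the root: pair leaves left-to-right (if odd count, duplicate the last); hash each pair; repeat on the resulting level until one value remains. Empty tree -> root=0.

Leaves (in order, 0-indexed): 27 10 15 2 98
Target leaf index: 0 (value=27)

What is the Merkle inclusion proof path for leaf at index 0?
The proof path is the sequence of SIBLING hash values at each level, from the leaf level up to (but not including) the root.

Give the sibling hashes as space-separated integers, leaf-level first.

L0 (leaves): [27, 10, 15, 2, 98], target index=0
L1: h(27,10)=(27*31+10)%997=847 [pair 0] h(15,2)=(15*31+2)%997=467 [pair 1] h(98,98)=(98*31+98)%997=145 [pair 2] -> [847, 467, 145]
  Sibling for proof at L0: 10
L2: h(847,467)=(847*31+467)%997=802 [pair 0] h(145,145)=(145*31+145)%997=652 [pair 1] -> [802, 652]
  Sibling for proof at L1: 467
L3: h(802,652)=(802*31+652)%997=589 [pair 0] -> [589]
  Sibling for proof at L2: 652
Root: 589
Proof path (sibling hashes from leaf to root): [10, 467, 652]

Answer: 10 467 652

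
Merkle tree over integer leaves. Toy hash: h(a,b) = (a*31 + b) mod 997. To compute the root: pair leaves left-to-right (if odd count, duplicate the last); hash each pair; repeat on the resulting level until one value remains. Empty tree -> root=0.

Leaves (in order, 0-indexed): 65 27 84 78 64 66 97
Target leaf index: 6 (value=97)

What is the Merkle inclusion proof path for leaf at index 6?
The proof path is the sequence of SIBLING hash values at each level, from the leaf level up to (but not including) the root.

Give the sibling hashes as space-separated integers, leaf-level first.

L0 (leaves): [65, 27, 84, 78, 64, 66, 97], target index=6
L1: h(65,27)=(65*31+27)%997=48 [pair 0] h(84,78)=(84*31+78)%997=688 [pair 1] h(64,66)=(64*31+66)%997=56 [pair 2] h(97,97)=(97*31+97)%997=113 [pair 3] -> [48, 688, 56, 113]
  Sibling for proof at L0: 97
L2: h(48,688)=(48*31+688)%997=182 [pair 0] h(56,113)=(56*31+113)%997=852 [pair 1] -> [182, 852]
  Sibling for proof at L1: 56
L3: h(182,852)=(182*31+852)%997=512 [pair 0] -> [512]
  Sibling for proof at L2: 182
Root: 512
Proof path (sibling hashes from leaf to root): [97, 56, 182]

Answer: 97 56 182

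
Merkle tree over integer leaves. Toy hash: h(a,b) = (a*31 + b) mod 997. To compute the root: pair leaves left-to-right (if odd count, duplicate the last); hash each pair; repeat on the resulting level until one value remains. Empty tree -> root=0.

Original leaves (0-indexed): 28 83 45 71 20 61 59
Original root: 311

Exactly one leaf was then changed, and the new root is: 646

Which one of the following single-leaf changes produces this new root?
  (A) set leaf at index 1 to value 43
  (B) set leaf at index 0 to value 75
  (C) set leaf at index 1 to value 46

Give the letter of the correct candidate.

Original leaves: [28, 83, 45, 71, 20, 61, 59]
Target new root: 646
Try each candidate change and compute the resulting root:
Candidate A: set leaf[1] = 43 -> leaves = [28, 43, 45, 71, 20, 61, 59]
  L0: [28, 43, 45, 71, 20, 61, 59]
  L1: h(28,43)=(28*31+43)%997=911 h(45,71)=(45*31+71)%997=469 h(20,61)=(20*31+61)%997=681 h(59,59)=(59*31+59)%997=891 -> [911, 469, 681, 891]
  L2: h(911,469)=(911*31+469)%997=794 h(681,891)=(681*31+891)%997=68 -> [794, 68]
  L3: h(794,68)=(794*31+68)%997=754 -> [754]
  root = 754 != target 646
Candidate B: set leaf[0] = 75 -> leaves = [75, 83, 45, 71, 20, 61, 59]
  L0: [75, 83, 45, 71, 20, 61, 59]
  L1: h(75,83)=(75*31+83)%997=414 h(45,71)=(45*31+71)%997=469 h(20,61)=(20*31+61)%997=681 h(59,59)=(59*31+59)%997=891 -> [414, 469, 681, 891]
  L2: h(414,469)=(414*31+469)%997=342 h(681,891)=(681*31+891)%997=68 -> [342, 68]
  L3: h(342,68)=(342*31+68)%997=700 -> [700]
  root = 700 != target 646
Candidate C: set leaf[1] = 46 -> leaves = [28, 46, 45, 71, 20, 61, 59]
  L0: [28, 46, 45, 71, 20, 61, 59]
  L1: h(28,46)=(28*31+46)%997=914 h(45,71)=(45*31+71)%997=469 h(20,61)=(20*31+61)%997=681 h(59,59)=(59*31+59)%997=891 -> [914, 469, 681, 891]
  L2: h(914,469)=(914*31+469)%997=887 h(681,891)=(681*31+891)%997=68 -> [887, 68]
  L3: h(887,68)=(887*31+68)%997=646 -> [646]
  root = 646 == target 646  ** MATCH **
Candidate C produces the target root.

Answer: C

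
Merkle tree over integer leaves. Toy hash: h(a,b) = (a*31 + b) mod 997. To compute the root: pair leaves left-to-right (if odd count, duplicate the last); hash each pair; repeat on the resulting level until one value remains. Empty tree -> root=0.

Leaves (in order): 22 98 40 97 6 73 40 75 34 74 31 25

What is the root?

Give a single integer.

Answer: 149

Derivation:
L0: [22, 98, 40, 97, 6, 73, 40, 75, 34, 74, 31, 25]
L1: h(22,98)=(22*31+98)%997=780 h(40,97)=(40*31+97)%997=340 h(6,73)=(6*31+73)%997=259 h(40,75)=(40*31+75)%997=318 h(34,74)=(34*31+74)%997=131 h(31,25)=(31*31+25)%997=986 -> [780, 340, 259, 318, 131, 986]
L2: h(780,340)=(780*31+340)%997=592 h(259,318)=(259*31+318)%997=371 h(131,986)=(131*31+986)%997=62 -> [592, 371, 62]
L3: h(592,371)=(592*31+371)%997=777 h(62,62)=(62*31+62)%997=987 -> [777, 987]
L4: h(777,987)=(777*31+987)%997=149 -> [149]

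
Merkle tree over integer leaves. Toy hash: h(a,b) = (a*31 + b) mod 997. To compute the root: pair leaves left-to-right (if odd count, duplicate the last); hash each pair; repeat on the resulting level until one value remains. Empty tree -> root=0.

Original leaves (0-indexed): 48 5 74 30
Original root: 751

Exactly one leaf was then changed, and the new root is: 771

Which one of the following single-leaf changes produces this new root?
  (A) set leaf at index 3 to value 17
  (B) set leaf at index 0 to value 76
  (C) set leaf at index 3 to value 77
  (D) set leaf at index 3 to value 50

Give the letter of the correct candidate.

Answer: D

Derivation:
Original leaves: [48, 5, 74, 30]
Target new root: 771
Try each candidate change and compute the resulting root:
Candidate A: set leaf[3] = 17 -> leaves = [48, 5, 74, 17]
  L0: [48, 5, 74, 17]
  L1: h(48,5)=(48*31+5)%997=496 h(74,17)=(74*31+17)%997=317 -> [496, 317]
  L2: h(496,317)=(496*31+317)%997=738 -> [738]
  root = 738 != target 771
Candidate B: set leaf[0] = 76 -> leaves = [76, 5, 74, 30]
  L0: [76, 5, 74, 30]
  L1: h(76,5)=(76*31+5)%997=367 h(74,30)=(74*31+30)%997=330 -> [367, 330]
  L2: h(367,330)=(367*31+330)%997=740 -> [740]
  root = 740 != target 771
Candidate C: set leaf[3] = 77 -> leaves = [48, 5, 74, 77]
  L0: [48, 5, 74, 77]
  L1: h(48,5)=(48*31+5)%997=496 h(74,77)=(74*31+77)%997=377 -> [496, 377]
  L2: h(496,377)=(496*31+377)%997=798 -> [798]
  root = 798 != target 771
Candidate D: set leaf[3] = 50 -> leaves = [48, 5, 74, 50]
  L0: [48, 5, 74, 50]
  L1: h(48,5)=(48*31+5)%997=496 h(74,50)=(74*31+50)%997=350 -> [496, 350]
  L2: h(496,350)=(496*31+350)%997=771 -> [771]
  root = 771 == target 771  ** MATCH **
Candidate D produces the target root.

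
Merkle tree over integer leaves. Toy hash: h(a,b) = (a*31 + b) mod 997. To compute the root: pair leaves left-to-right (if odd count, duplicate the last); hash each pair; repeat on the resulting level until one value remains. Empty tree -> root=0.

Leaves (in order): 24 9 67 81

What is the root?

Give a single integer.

Answer: 576

Derivation:
L0: [24, 9, 67, 81]
L1: h(24,9)=(24*31+9)%997=753 h(67,81)=(67*31+81)%997=164 -> [753, 164]
L2: h(753,164)=(753*31+164)%997=576 -> [576]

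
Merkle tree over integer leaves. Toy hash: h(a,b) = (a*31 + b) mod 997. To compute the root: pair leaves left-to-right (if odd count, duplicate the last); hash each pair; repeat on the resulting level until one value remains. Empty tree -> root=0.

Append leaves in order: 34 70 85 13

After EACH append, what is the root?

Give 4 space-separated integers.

After append 34 (leaves=[34]):
  L0: [34]
  root=34
After append 70 (leaves=[34, 70]):
  L0: [34, 70]
  L1: h(34,70)=(34*31+70)%997=127 -> [127]
  root=127
After append 85 (leaves=[34, 70, 85]):
  L0: [34, 70, 85]
  L1: h(34,70)=(34*31+70)%997=127 h(85,85)=(85*31+85)%997=726 -> [127, 726]
  L2: h(127,726)=(127*31+726)%997=675 -> [675]
  root=675
After append 13 (leaves=[34, 70, 85, 13]):
  L0: [34, 70, 85, 13]
  L1: h(34,70)=(34*31+70)%997=127 h(85,13)=(85*31+13)%997=654 -> [127, 654]
  L2: h(127,654)=(127*31+654)%997=603 -> [603]
  root=603

Answer: 34 127 675 603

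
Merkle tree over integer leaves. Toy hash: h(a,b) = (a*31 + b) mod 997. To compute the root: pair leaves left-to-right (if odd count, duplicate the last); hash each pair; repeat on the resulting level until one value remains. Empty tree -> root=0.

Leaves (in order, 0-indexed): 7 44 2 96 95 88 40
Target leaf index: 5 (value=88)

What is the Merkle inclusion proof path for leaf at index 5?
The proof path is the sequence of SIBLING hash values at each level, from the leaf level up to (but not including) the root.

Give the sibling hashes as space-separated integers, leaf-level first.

Answer: 95 283 273

Derivation:
L0 (leaves): [7, 44, 2, 96, 95, 88, 40], target index=5
L1: h(7,44)=(7*31+44)%997=261 [pair 0] h(2,96)=(2*31+96)%997=158 [pair 1] h(95,88)=(95*31+88)%997=42 [pair 2] h(40,40)=(40*31+40)%997=283 [pair 3] -> [261, 158, 42, 283]
  Sibling for proof at L0: 95
L2: h(261,158)=(261*31+158)%997=273 [pair 0] h(42,283)=(42*31+283)%997=588 [pair 1] -> [273, 588]
  Sibling for proof at L1: 283
L3: h(273,588)=(273*31+588)%997=78 [pair 0] -> [78]
  Sibling for proof at L2: 273
Root: 78
Proof path (sibling hashes from leaf to root): [95, 283, 273]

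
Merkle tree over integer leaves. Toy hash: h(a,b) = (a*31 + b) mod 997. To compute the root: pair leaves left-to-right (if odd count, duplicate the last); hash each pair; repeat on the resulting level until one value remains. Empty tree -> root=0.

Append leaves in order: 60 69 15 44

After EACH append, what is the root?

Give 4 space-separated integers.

Answer: 60 932 459 488

Derivation:
After append 60 (leaves=[60]):
  L0: [60]
  root=60
After append 69 (leaves=[60, 69]):
  L0: [60, 69]
  L1: h(60,69)=(60*31+69)%997=932 -> [932]
  root=932
After append 15 (leaves=[60, 69, 15]):
  L0: [60, 69, 15]
  L1: h(60,69)=(60*31+69)%997=932 h(15,15)=(15*31+15)%997=480 -> [932, 480]
  L2: h(932,480)=(932*31+480)%997=459 -> [459]
  root=459
After append 44 (leaves=[60, 69, 15, 44]):
  L0: [60, 69, 15, 44]
  L1: h(60,69)=(60*31+69)%997=932 h(15,44)=(15*31+44)%997=509 -> [932, 509]
  L2: h(932,509)=(932*31+509)%997=488 -> [488]
  root=488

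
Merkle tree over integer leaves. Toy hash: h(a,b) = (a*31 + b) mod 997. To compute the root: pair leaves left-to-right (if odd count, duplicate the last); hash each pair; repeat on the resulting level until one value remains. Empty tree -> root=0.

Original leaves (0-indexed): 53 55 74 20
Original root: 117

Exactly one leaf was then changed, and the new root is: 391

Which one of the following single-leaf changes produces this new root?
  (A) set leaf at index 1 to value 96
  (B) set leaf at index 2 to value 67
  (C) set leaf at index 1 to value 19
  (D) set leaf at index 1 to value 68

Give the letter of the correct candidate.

Original leaves: [53, 55, 74, 20]
Target new root: 391
Try each candidate change and compute the resulting root:
Candidate A: set leaf[1] = 96 -> leaves = [53, 96, 74, 20]
  L0: [53, 96, 74, 20]
  L1: h(53,96)=(53*31+96)%997=742 h(74,20)=(74*31+20)%997=320 -> [742, 320]
  L2: h(742,320)=(742*31+320)%997=391 -> [391]
  root = 391 == target 391  ** MATCH **
Candidate B: set leaf[2] = 67 -> leaves = [53, 55, 67, 20]
  L0: [53, 55, 67, 20]
  L1: h(53,55)=(53*31+55)%997=701 h(67,20)=(67*31+20)%997=103 -> [701, 103]
  L2: h(701,103)=(701*31+103)%997=897 -> [897]
  root = 897 != target 391
Candidate C: set leaf[1] = 19 -> leaves = [53, 19, 74, 20]
  L0: [53, 19, 74, 20]
  L1: h(53,19)=(53*31+19)%997=665 h(74,20)=(74*31+20)%997=320 -> [665, 320]
  L2: h(665,320)=(665*31+320)%997=995 -> [995]
  root = 995 != target 391
Candidate D: set leaf[1] = 68 -> leaves = [53, 68, 74, 20]
  L0: [53, 68, 74, 20]
  L1: h(53,68)=(53*31+68)%997=714 h(74,20)=(74*31+20)%997=320 -> [714, 320]
  L2: h(714,320)=(714*31+320)%997=520 -> [520]
  root = 520 != target 391
Candidate A produces the target root.

Answer: A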